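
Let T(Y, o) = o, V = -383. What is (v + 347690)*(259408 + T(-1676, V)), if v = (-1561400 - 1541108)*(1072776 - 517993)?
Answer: -445838582609867850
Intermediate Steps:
v = -1721218695764 (v = -3102508*554783 = -1721218695764)
(v + 347690)*(259408 + T(-1676, V)) = (-1721218695764 + 347690)*(259408 - 383) = -1721218348074*259025 = -445838582609867850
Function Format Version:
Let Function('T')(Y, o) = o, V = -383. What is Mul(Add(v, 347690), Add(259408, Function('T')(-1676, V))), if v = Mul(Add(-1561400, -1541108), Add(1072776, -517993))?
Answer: -445838582609867850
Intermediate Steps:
v = -1721218695764 (v = Mul(-3102508, 554783) = -1721218695764)
Mul(Add(v, 347690), Add(259408, Function('T')(-1676, V))) = Mul(Add(-1721218695764, 347690), Add(259408, -383)) = Mul(-1721218348074, 259025) = -445838582609867850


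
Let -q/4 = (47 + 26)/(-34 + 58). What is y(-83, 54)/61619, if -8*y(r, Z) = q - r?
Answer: -425/2957712 ≈ -0.00014369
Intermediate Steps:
q = -73/6 (q = -4*(47 + 26)/(-34 + 58) = -292/24 = -4*73/24 = -73/6 ≈ -12.167)
y(r, Z) = 73/48 + r/8 (y(r, Z) = -(-73/6 - r)/8 = 73/48 + r/8)
y(-83, 54)/61619 = (73/48 + (1/8)*(-83))/61619 = (73/48 - 83/8)*(1/61619) = -425/48*1/61619 = -425/2957712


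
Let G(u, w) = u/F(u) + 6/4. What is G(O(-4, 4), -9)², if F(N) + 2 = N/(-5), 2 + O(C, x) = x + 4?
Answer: 9/64 ≈ 0.14063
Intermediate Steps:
O(C, x) = 2 + x (O(C, x) = -2 + (x + 4) = -2 + (4 + x) = 2 + x)
F(N) = -2 - N/5 (F(N) = -2 + N/(-5) = -2 + N*(-⅕) = -2 - N/5)
G(u, w) = 3/2 + u/(-2 - u/5) (G(u, w) = u/(-2 - u/5) + 6/4 = u/(-2 - u/5) + 6*(¼) = u/(-2 - u/5) + 3/2 = 3/2 + u/(-2 - u/5))
G(O(-4, 4), -9)² = ((30 - 7*(2 + 4))/(2*(10 + (2 + 4))))² = ((30 - 7*6)/(2*(10 + 6)))² = ((½)*(30 - 42)/16)² = ((½)*(1/16)*(-12))² = (-3/8)² = 9/64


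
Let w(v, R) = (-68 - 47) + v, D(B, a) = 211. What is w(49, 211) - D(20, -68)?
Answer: -277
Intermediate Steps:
w(v, R) = -115 + v
w(49, 211) - D(20, -68) = (-115 + 49) - 1*211 = -66 - 211 = -277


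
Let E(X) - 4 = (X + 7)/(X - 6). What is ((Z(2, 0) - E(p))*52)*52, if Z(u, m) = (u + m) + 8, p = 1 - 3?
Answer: 17914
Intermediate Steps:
p = -2
Z(u, m) = 8 + m + u (Z(u, m) = (m + u) + 8 = 8 + m + u)
E(X) = 4 + (7 + X)/(-6 + X) (E(X) = 4 + (X + 7)/(X - 6) = 4 + (7 + X)/(-6 + X))
((Z(2, 0) - E(p))*52)*52 = (((8 + 0 + 2) - (-17 + 5*(-2))/(-6 - 2))*52)*52 = ((10 - (-17 - 10)/(-8))*52)*52 = ((10 - (-1)*(-27)/8)*52)*52 = ((10 - 1*27/8)*52)*52 = ((10 - 27/8)*52)*52 = ((53/8)*52)*52 = (689/2)*52 = 17914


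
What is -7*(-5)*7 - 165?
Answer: 80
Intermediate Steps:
-7*(-5)*7 - 165 = 35*7 - 165 = 245 - 165 = 80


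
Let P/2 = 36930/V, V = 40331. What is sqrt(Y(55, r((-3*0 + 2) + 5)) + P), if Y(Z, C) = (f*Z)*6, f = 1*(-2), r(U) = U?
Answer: 30*I*sqrt(1189522514)/40331 ≈ 25.655*I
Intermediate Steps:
P = 73860/40331 (P = 2*(36930/40331) = 73860/40331 ≈ 1.8313)
f = -2
Y(Z, C) = -12*Z (Y(Z, C) = -2*Z*6 = -12*Z)
sqrt(Y(55, r((-3*0 + 2) + 5)) + P) = sqrt(-12*55 + 73860/40331) = sqrt(-660 + 73860/40331) = sqrt(-26544600/40331) = 30*I*sqrt(1189522514)/40331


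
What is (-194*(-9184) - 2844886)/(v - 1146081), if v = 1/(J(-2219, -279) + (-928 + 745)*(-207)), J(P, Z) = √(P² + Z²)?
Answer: 871209551420061990810/939132905574711041339 - 531595*√5001802/939132905574711041339 ≈ 0.92767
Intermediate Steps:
v = 1/(37881 + √5001802) (v = 1/(√((-2219)² + (-279)²) + (-928 + 745)*(-207)) = 1/(√(4923961 + 77841) - 183*(-207)) = 1/(√5001802 + 37881) = 1/(37881 + √5001802) ≈ 2.4927e-5)
(-194*(-9184) - 2844886)/(v - 1146081) = (-194*(-9184) - 2844886)/((37881/1429968359 - √5001802/1429968359) - 1146081) = (1781696 - 2844886)/(-1638859566813198/1429968359 - √5001802/1429968359) = -1063190/(-1638859566813198/1429968359 - √5001802/1429968359)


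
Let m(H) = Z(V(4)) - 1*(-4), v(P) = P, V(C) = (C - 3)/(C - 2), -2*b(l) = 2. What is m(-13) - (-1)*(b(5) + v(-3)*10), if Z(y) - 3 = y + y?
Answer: -23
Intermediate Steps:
b(l) = -1 (b(l) = -½*2 = -1)
V(C) = (-3 + C)/(-2 + C)
Z(y) = 3 + 2*y (Z(y) = 3 + (y + y) = 3 + 2*y)
m(H) = 8 (m(H) = (3 + 2*((-3 + 4)/(-2 + 4))) - 1*(-4) = (3 + 2*(1/2)) + 4 = (3 + 2*((½)*1)) + 4 = (3 + 2*(½)) + 4 = (3 + 1) + 4 = 4 + 4 = 8)
m(-13) - (-1)*(b(5) + v(-3)*10) = 8 - (-1)*(-1 - 3*10) = 8 - (-1)*(-1 - 30) = 8 - (-1)*(-31) = 8 - 1*31 = 8 - 31 = -23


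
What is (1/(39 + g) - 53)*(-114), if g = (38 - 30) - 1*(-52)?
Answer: 199348/33 ≈ 6040.9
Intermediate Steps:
g = 60 (g = 8 + 52 = 60)
(1/(39 + g) - 53)*(-114) = (1/(39 + 60) - 53)*(-114) = (1/99 - 53)*(-114) = -5246/99*(-114) = 199348/33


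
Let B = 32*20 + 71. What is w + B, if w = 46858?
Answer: 47569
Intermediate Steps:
B = 711 (B = 640 + 71 = 711)
w + B = 46858 + 711 = 47569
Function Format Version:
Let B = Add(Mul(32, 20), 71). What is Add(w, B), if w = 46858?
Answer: 47569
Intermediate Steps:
B = 711 (B = Add(640, 71) = 711)
Add(w, B) = Add(46858, 711) = 47569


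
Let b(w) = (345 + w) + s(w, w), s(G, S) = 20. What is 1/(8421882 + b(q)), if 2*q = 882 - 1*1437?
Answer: 2/16843939 ≈ 1.1874e-7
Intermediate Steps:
q = -555/2 (q = (882 - 1*1437)/2 = (882 - 1437)/2 = (½)*(-555) = -555/2 ≈ -277.50)
b(w) = 365 + w (b(w) = (345 + w) + 20 = 365 + w)
1/(8421882 + b(q)) = 1/(8421882 + (365 - 555/2)) = 1/(8421882 + 175/2) = 1/(16843939/2) = 2/16843939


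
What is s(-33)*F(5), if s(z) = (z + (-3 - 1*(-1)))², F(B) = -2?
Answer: -2450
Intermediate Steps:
s(z) = (-2 + z)² (s(z) = (z + (-3 + 1))² = (z - 2)² = (-2 + z)²)
s(-33)*F(5) = (-2 - 33)²*(-2) = (-35)²*(-2) = 1225*(-2) = -2450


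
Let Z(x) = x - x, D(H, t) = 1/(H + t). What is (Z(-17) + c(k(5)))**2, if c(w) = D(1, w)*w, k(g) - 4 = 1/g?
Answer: 441/676 ≈ 0.65237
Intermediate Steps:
k(g) = 4 + 1/g
Z(x) = 0
c(w) = w/(1 + w)
(Z(-17) + c(k(5)))**2 = (0 + (4 + 1/5)/(1 + (4 + 1/5)))**2 = (0 + 21/(5*(1 + 21/5)))**2 = (0 + 21/(5*(26/5)))**2 = (0 + (21/5)*(5/26))**2 = (0 + 21/26)**2 = (21/26)**2 = 441/676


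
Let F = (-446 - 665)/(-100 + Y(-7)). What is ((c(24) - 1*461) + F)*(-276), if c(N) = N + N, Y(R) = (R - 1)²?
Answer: 316411/3 ≈ 1.0547e+5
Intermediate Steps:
Y(R) = (-1 + R)²
c(N) = 2*N
F = 1111/36 (F = (-446 - 665)/(-100 + (-1 - 7)²) = -1111/(-100 + (-8)²) = -1111/(-100 + 64) = -1111/(-36) = -1111*(-1/36) = 1111/36 ≈ 30.861)
((c(24) - 1*461) + F)*(-276) = ((2*24 - 1*461) + 1111/36)*(-276) = ((48 - 461) + 1111/36)*(-276) = (-413 + 1111/36)*(-276) = -13757/36*(-276) = 316411/3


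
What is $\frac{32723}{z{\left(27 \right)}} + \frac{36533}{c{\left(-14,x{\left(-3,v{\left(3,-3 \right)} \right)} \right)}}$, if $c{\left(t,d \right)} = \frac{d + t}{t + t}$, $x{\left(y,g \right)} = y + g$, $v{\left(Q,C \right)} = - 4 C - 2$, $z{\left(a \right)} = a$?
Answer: $\frac{3978287}{27} \approx 1.4734 \cdot 10^{5}$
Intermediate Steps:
$v{\left(Q,C \right)} = -2 - 4 C$
$x{\left(y,g \right)} = g + y$
$c{\left(t,d \right)} = \frac{d + t}{2 t}$
$\frac{32723}{z{\left(27 \right)}} + \frac{36533}{c{\left(-14,x{\left(-3,v{\left(3,-3 \right)} \right)} \right)}} = \frac{32723}{27} + \frac{36533}{\frac{1}{2} \frac{1}{-14} \left(\left(\left(-2 - -12\right) - 3\right) - 14\right)} = 32723 \cdot \frac{1}{27} + \frac{36533}{\frac{1}{2} \left(- \frac{1}{14}\right) \left(\left(\left(-2 + 12\right) - 3\right) - 14\right)} = \frac{32723}{27} + \frac{36533}{\frac{1}{2} \left(- \frac{1}{14}\right) \left(\left(10 - 3\right) - 14\right)} = \frac{32723}{27} + \frac{36533}{\frac{1}{2} \left(- \frac{1}{14}\right) \left(7 - 14\right)} = \frac{32723}{27} + \frac{36533}{\frac{1}{2} \left(- \frac{1}{14}\right) \left(-7\right)} = \frac{32723}{27} + 36533 \frac{1}{\frac{1}{4}} = \frac{32723}{27} + 36533 \cdot 4 = \frac{32723}{27} + 146132 = \frac{3978287}{27}$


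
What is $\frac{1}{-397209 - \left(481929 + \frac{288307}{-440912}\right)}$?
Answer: $- \frac{440912}{387622205549} \approx -1.1375 \cdot 10^{-6}$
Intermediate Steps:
$\frac{1}{-397209 - \left(481929 + \frac{288307}{-440912}\right)} = \frac{1}{-397209 - \frac{212487990941}{440912}} = \frac{1}{- \frac{387622205549}{440912}} = - \frac{440912}{387622205549}$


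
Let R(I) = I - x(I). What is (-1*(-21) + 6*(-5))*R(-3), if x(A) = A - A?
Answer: 27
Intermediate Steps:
x(A) = 0
R(I) = I (R(I) = I - 1*0 = I + 0 = I)
(-1*(-21) + 6*(-5))*R(-3) = (-1*(-21) + 6*(-5))*(-3) = (21 - 30)*(-3) = -9*(-3) = 27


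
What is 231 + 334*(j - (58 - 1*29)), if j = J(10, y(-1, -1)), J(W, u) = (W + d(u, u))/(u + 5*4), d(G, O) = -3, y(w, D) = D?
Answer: -177307/19 ≈ -9332.0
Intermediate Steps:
J(W, u) = (-3 + W)/(20 + u) (J(W, u) = (W - 3)/(u + 5*4) = (-3 + W)/(u + 20) = (-3 + W)/(20 + u))
j = 7/19 (j = (-3 + 10)/(20 - 1) = 7/19 ≈ 0.36842)
231 + 334*(j - (58 - 1*29)) = 231 + 334*(7/19 - (58 - 1*29)) = 231 + 334*(7/19 - (58 - 29)) = 231 + 334*(7/19 - 1*29) = 231 + 334*(7/19 - 29) = 231 + 334*(-544/19) = 231 - 181696/19 = -177307/19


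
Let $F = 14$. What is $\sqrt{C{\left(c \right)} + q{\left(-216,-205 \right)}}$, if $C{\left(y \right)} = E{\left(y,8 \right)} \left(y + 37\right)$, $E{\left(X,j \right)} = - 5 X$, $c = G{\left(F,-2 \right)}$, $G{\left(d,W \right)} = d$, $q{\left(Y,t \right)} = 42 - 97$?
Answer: $5 i \sqrt{145} \approx 60.208 i$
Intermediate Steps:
$q{\left(Y,t \right)} = -55$
$c = 14$
$C{\left(y \right)} = - 5 y \left(37 + y\right)$ ($C{\left(y \right)} = - 5 y \left(y + 37\right) = - 5 y \left(37 + y\right)$)
$\sqrt{C{\left(c \right)} + q{\left(-216,-205 \right)}} = \sqrt{\left(-5\right) 14 \left(37 + 14\right) - 55} = \sqrt{\left(-5\right) 14 \cdot 51 - 55} = \sqrt{-3570 - 55} = \sqrt{-3625} = 5 i \sqrt{145}$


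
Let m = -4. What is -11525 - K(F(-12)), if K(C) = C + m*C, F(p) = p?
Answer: -11561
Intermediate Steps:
K(C) = -3*C (K(C) = C - 4*C = -3*C)
-11525 - K(F(-12)) = -11525 - (-3)*(-12) = -11525 - 1*36 = -11525 - 36 = -11561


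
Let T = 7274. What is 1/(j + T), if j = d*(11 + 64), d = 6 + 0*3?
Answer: 1/7724 ≈ 0.00012947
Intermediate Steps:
d = 6 (d = 6 + 0 = 6)
j = 450 (j = 6*(11 + 64) = 6*75 = 450)
1/(j + T) = 1/(450 + 7274) = 1/7724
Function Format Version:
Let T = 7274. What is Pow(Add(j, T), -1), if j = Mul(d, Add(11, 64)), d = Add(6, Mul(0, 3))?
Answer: Rational(1, 7724) ≈ 0.00012947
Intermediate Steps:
d = 6 (d = Add(6, 0) = 6)
j = 450 (j = Mul(6, Add(11, 64)) = Mul(6, 75) = 450)
Pow(Add(j, T), -1) = Pow(Add(450, 7274), -1) = Pow(7724, -1) = Rational(1, 7724)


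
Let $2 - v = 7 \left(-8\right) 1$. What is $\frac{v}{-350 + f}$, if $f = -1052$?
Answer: $- \frac{29}{701} \approx -0.041369$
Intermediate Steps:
$v = 58$ ($v = 2 - 7 \left(-8\right) 1 = 2 - \left(-56\right) 1 = 2 - -56 = 2 + 56 = 58$)
$\frac{v}{-350 + f} = \frac{1}{-350 - 1052} \cdot 58 = \frac{1}{-1402} \cdot 58 = \left(- \frac{1}{1402}\right) 58 = - \frac{29}{701}$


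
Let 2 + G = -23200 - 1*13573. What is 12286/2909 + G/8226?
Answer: -5913839/23929434 ≈ -0.24714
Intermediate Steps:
G = -36775 (G = -2 + (-23200 - 1*13573) = -2 + (-23200 - 13573) = -2 - 36773 = -36775)
12286/2909 + G/8226 = 12286/2909 - 36775/8226 = -5913839/23929434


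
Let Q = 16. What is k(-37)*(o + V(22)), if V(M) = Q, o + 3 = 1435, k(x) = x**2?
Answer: 1982312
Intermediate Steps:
o = 1432 (o = -3 + 1435 = 1432)
V(M) = 16
k(-37)*(o + V(22)) = (-37)**2*(1432 + 16) = 1369*1448 = 1982312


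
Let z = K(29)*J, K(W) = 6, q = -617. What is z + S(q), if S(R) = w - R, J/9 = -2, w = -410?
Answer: 99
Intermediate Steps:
J = -18 (J = 9*(-2) = -18)
S(R) = -410 - R
z = -108 (z = 6*(-18) = -108)
z + S(q) = -108 + (-410 - 1*(-617)) = -108 + (-410 + 617) = -108 + 207 = 99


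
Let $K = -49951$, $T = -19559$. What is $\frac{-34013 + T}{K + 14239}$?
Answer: $\frac{13393}{8928} \approx 1.5001$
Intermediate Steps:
$\frac{-34013 + T}{K + 14239} = \frac{-34013 - 19559}{-49951 + 14239} = - \frac{53572}{-35712} = \left(-53572\right) \left(- \frac{1}{35712}\right) = \frac{13393}{8928}$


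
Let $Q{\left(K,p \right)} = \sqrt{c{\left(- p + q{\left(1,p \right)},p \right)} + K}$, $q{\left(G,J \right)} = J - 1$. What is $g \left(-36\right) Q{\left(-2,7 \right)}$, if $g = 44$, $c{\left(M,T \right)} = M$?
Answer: $- 1584 i \sqrt{3} \approx - 2743.6 i$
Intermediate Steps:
$q{\left(G,J \right)} = -1 + J$
$Q{\left(K,p \right)} = \sqrt{-1 + K}$ ($Q{\left(K,p \right)} = \sqrt{\left(- p + \left(-1 + p\right)\right) + K} = \sqrt{-1 + K}$)
$g \left(-36\right) Q{\left(-2,7 \right)} = 44 \left(-36\right) \sqrt{-1 - 2} = - 1584 \sqrt{-3} = - 1584 i \sqrt{3}$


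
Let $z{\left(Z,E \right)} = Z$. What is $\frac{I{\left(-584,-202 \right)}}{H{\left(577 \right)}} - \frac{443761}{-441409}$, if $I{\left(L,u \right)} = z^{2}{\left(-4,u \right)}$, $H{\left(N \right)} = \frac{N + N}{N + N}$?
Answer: $\frac{7506305}{441409} \approx 17.005$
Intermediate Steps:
$H{\left(N \right)} = 1$ ($H{\left(N \right)} = \frac{2 N}{2 N} = 2 N \frac{1}{2 N} = 1$)
$I{\left(L,u \right)} = 16$ ($I{\left(L,u \right)} = \left(-4\right)^{2} = 16$)
$\frac{I{\left(-584,-202 \right)}}{H{\left(577 \right)}} - \frac{443761}{-441409} = \frac{16}{1} - \frac{443761}{-441409} = 16 \cdot 1 - - \frac{443761}{441409} = 16 + \frac{443761}{441409} = \frac{7506305}{441409}$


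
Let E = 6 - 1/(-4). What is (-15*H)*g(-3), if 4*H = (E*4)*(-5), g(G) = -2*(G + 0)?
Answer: 5625/2 ≈ 2812.5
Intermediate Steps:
E = 25/4 (E = 6 - 1*(-¼) = 6 + ¼ = 25/4 ≈ 6.2500)
g(G) = -2*G
H = -125/4 (H = (((25/4)*4)*(-5))/4 = (25*(-5))/4 = (¼)*(-125) = -125/4 ≈ -31.250)
(-15*H)*g(-3) = (-15*(-125/4))*(-2*(-3)) = (1875/4)*6 = 5625/2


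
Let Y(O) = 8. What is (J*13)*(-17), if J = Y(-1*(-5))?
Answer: -1768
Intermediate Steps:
J = 8
(J*13)*(-17) = (8*13)*(-17) = 104*(-17) = -1768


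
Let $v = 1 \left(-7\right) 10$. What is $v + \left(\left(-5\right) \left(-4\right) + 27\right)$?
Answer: $-23$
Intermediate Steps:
$v = -70$ ($v = \left(-7\right) 10 = -70$)
$v + \left(\left(-5\right) \left(-4\right) + 27\right) = -70 + \left(\left(-5\right) \left(-4\right) + 27\right) = -70 + \left(20 + 27\right) = -70 + 47 = -23$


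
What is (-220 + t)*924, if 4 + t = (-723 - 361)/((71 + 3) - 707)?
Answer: -43338064/211 ≈ -2.0539e+5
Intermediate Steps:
t = -1448/633 (t = -4 + (-723 - 361)/((71 + 3) - 707) = -4 - 1084/(74 - 707) = -4 - 1084/(-633) = -4 - 1084*(-1/633) = -4 + 1084/633 = -1448/633 ≈ -2.2875)
(-220 + t)*924 = (-220 - 1448/633)*924 = -140708/633*924 = -43338064/211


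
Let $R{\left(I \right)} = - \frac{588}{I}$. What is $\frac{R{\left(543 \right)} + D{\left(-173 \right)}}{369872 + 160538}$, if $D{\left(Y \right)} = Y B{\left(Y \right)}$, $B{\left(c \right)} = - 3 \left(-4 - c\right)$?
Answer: $\frac{3175099}{19200842} \approx 0.16536$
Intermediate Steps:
$B{\left(c \right)} = 12 + 3 c$
$D{\left(Y \right)} = Y \left(12 + 3 Y\right)$
$\frac{R{\left(543 \right)} + D{\left(-173 \right)}}{369872 + 160538} = \frac{- \frac{588}{543} + 3 \left(-173\right) \left(4 - 173\right)}{369872 + 160538} = \frac{\left(-588\right) \frac{1}{543} + 3 \left(-173\right) \left(-169\right)}{530410} = \left(- \frac{196}{181} + 87711\right) \frac{1}{530410} = \frac{15875495}{181} \cdot \frac{1}{530410} = \frac{3175099}{19200842}$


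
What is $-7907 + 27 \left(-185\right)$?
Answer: $-12902$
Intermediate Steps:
$-7907 + 27 \left(-185\right) = -7907 - 4995 = -12902$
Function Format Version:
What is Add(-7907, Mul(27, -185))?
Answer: -12902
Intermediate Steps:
Add(-7907, Mul(27, -185)) = Add(-7907, -4995) = -12902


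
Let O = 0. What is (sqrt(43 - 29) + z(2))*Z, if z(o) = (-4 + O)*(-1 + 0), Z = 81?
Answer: 324 + 81*sqrt(14) ≈ 627.07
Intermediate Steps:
z(o) = 4 (z(o) = (-4 + 0)*(-1 + 0) = -4*(-1) = 4)
(sqrt(43 - 29) + z(2))*Z = (sqrt(43 - 29) + 4)*81 = (sqrt(14) + 4)*81 = (4 + sqrt(14))*81 = 324 + 81*sqrt(14)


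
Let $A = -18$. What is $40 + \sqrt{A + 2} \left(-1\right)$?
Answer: $40 - 4 i \approx 40.0 - 4.0 i$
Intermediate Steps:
$40 + \sqrt{A + 2} \left(-1\right) = 40 + \sqrt{-18 + 2} \left(-1\right) = 40 + \sqrt{-16} \left(-1\right) = 40 + 4 i \left(-1\right) = 40 - 4 i$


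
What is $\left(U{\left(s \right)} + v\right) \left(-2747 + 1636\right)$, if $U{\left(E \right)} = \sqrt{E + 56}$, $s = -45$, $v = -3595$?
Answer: $3994045 - 1111 \sqrt{11} \approx 3.9904 \cdot 10^{6}$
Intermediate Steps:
$U{\left(E \right)} = \sqrt{56 + E}$
$\left(U{\left(s \right)} + v\right) \left(-2747 + 1636\right) = \left(\sqrt{56 - 45} - 3595\right) \left(-2747 + 1636\right) = \left(\sqrt{11} - 3595\right) \left(-1111\right) = \left(-3595 + \sqrt{11}\right) \left(-1111\right) = 3994045 - 1111 \sqrt{11}$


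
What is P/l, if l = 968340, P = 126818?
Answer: 63409/484170 ≈ 0.13096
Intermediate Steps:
P/l = 126818/968340 = 126818*(1/968340) = 63409/484170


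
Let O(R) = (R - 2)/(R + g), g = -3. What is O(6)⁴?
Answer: 256/81 ≈ 3.1605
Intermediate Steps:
O(R) = (-2 + R)/(-3 + R) (O(R) = (R - 2)/(R - 3) = (-2 + R)/(-3 + R))
O(6)⁴ = ((-2 + 6)/(-3 + 6))⁴ = (4/3)⁴ = 256/81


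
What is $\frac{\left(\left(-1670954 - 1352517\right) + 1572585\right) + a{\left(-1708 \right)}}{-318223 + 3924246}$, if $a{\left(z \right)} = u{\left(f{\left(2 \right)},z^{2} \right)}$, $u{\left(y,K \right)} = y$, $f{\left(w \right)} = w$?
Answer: $- \frac{1450884}{3606023} \approx -0.40235$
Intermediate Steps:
$a{\left(z \right)} = 2$
$\frac{\left(\left(-1670954 - 1352517\right) + 1572585\right) + a{\left(-1708 \right)}}{-318223 + 3924246} = \frac{\left(\left(-1670954 - 1352517\right) + 1572585\right) + 2}{-318223 + 3924246} = \frac{\left(-3023471 + 1572585\right) + 2}{3606023} = \left(-1450886 + 2\right) \frac{1}{3606023} = \left(-1450884\right) \frac{1}{3606023} = - \frac{1450884}{3606023}$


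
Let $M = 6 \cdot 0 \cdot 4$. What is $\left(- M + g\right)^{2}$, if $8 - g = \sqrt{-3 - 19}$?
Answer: $\left(8 - i \sqrt{22}\right)^{2} \approx 42.0 - 75.047 i$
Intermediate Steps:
$g = 8 - i \sqrt{22}$ ($g = 8 - \sqrt{-3 - 19} = 8 - \sqrt{-22} = 8 - i \sqrt{22} \approx 8.0 - 4.6904 i$)
$M = 0$ ($M = 0 \cdot 4 = 0$)
$\left(- M + g\right)^{2} = \left(\left(-1\right) 0 + \left(8 - i \sqrt{22}\right)\right)^{2} = \left(0 + \left(8 - i \sqrt{22}\right)\right)^{2} = \left(8 - i \sqrt{22}\right)^{2}$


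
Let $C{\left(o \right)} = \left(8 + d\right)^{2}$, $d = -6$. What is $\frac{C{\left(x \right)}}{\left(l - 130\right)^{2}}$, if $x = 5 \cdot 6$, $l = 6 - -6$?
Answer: $\frac{1}{3481} \approx 0.00028727$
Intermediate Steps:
$l = 12$ ($l = 6 + 6 = 12$)
$x = 30$
$C{\left(o \right)} = 4$ ($C{\left(o \right)} = \left(8 - 6\right)^{2} = 2^{2} = 4$)
$\frac{C{\left(x \right)}}{\left(l - 130\right)^{2}} = \frac{4}{\left(12 - 130\right)^{2}} = \frac{4}{\left(-118\right)^{2}} = \frac{4}{13924} = 4 \cdot \frac{1}{13924} = \frac{1}{3481}$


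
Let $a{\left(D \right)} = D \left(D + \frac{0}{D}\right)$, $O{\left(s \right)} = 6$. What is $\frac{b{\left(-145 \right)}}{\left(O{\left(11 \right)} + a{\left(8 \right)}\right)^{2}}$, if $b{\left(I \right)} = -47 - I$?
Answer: $\frac{1}{50} \approx 0.02$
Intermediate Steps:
$a{\left(D \right)} = D^{2}$ ($a{\left(D \right)} = D \left(D + 0\right) = D D = D^{2}$)
$\frac{b{\left(-145 \right)}}{\left(O{\left(11 \right)} + a{\left(8 \right)}\right)^{2}} = \frac{-47 - -145}{\left(6 + 8^{2}\right)^{2}} = \frac{-47 + 145}{\left(6 + 64\right)^{2}} = \frac{98}{70^{2}} = \frac{98}{4900} = 98 \cdot \frac{1}{4900} = \frac{1}{50}$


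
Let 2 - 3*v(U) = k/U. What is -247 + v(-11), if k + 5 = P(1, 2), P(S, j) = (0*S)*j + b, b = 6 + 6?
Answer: -8122/33 ≈ -246.12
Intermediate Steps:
b = 12
P(S, j) = 12 (P(S, j) = (0*S)*j + 12 = 0*j + 12 = 0 + 12 = 12)
k = 7 (k = -5 + 12 = 7)
v(U) = ⅔ - 7/(3*U)
-247 + v(-11) = -247 + (⅓)*(-7 + 2*(-11))/(-11) = -247 + (⅓)*(-1/11)*(-7 - 22) = -247 + (⅓)*(-1/11)*(-29) = -247 + 29/33 = -8122/33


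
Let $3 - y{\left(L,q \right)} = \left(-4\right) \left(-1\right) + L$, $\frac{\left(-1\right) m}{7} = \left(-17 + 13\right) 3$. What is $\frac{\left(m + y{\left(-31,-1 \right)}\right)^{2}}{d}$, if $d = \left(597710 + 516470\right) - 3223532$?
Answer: $- \frac{3249}{527338} \approx -0.0061611$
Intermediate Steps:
$m = 84$ ($m = - 7 \left(-17 + 13\right) 3 = - 7 \left(\left(-4\right) 3\right) = \left(-7\right) \left(-12\right) = 84$)
$y{\left(L,q \right)} = -1 - L$ ($y{\left(L,q \right)} = 3 - \left(\left(-4\right) \left(-1\right) + L\right) = 3 - \left(4 + L\right) = -1 - L$)
$d = -2109352$ ($d = 1114180 - 3223532 = -2109352$)
$\frac{\left(m + y{\left(-31,-1 \right)}\right)^{2}}{d} = \frac{\left(84 - -30\right)^{2}}{-2109352} = \left(84 + \left(-1 + 31\right)\right)^{2} \left(- \frac{1}{2109352}\right) = \left(84 + 30\right)^{2} \left(- \frac{1}{2109352}\right) = 114^{2} \left(- \frac{1}{2109352}\right) = 12996 \left(- \frac{1}{2109352}\right) = - \frac{3249}{527338}$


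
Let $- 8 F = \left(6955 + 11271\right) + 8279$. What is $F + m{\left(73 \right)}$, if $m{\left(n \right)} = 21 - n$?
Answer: $- \frac{26921}{8} \approx -3365.1$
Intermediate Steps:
$F = - \frac{26505}{8}$ ($F = - \frac{\left(6955 + 11271\right) + 8279}{8} = - \frac{18226 + 8279}{8} = \left(- \frac{1}{8}\right) 26505 = - \frac{26505}{8} \approx -3313.1$)
$F + m{\left(73 \right)} = - \frac{26505}{8} + \left(21 - 73\right) = - \frac{26505}{8} - 52 = - \frac{26921}{8}$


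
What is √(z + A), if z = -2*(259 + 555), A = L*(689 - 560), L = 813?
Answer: √103249 ≈ 321.32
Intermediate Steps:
A = 104877 (A = 813*(689 - 560) = 813*129 = 104877)
z = -1628 (z = -2*814 = -1628)
√(z + A) = √(-1628 + 104877) = √103249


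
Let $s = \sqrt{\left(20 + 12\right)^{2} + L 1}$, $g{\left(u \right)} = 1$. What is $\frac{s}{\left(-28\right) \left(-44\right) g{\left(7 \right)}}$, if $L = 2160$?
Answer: $\frac{\sqrt{199}}{308} \approx 0.045801$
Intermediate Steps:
$s = 4 \sqrt{199}$ ($s = \sqrt{\left(20 + 12\right)^{2} + 2160 \cdot 1} = \sqrt{32^{2} + 2160} = \sqrt{1024 + 2160} = \sqrt{3184} = 4 \sqrt{199} \approx 56.427$)
$\frac{s}{\left(-28\right) \left(-44\right) g{\left(7 \right)}} = \frac{4 \sqrt{199}}{\left(-28\right) \left(-44\right) 1} = \frac{4 \sqrt{199}}{1232 \cdot 1} = \frac{4 \sqrt{199}}{1232} = 4 \sqrt{199} \cdot \frac{1}{1232} = \frac{\sqrt{199}}{308}$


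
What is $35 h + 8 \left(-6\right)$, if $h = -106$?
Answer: $-3758$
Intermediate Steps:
$35 h + 8 \left(-6\right) = 35 \left(-106\right) + 8 \left(-6\right) = -3710 - 48 = -3758$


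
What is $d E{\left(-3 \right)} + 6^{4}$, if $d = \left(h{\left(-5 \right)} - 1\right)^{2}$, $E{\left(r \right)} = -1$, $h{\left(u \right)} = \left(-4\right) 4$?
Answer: $1007$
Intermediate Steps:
$h{\left(u \right)} = -16$
$d = 289$ ($d = \left(-16 - 1\right)^{2} = \left(-17\right)^{2} = 289$)
$d E{\left(-3 \right)} + 6^{4} = 289 \left(-1\right) + 6^{4} = -289 + 1296 = 1007$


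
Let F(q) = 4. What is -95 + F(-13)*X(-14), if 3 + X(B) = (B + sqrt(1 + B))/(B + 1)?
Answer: -1335/13 - 4*I*sqrt(13)/13 ≈ -102.69 - 1.1094*I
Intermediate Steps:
X(B) = -3 + (B + sqrt(1 + B))/(1 + B) (X(B) = -3 + (B + sqrt(1 + B))/(B + 1) = -3 + (B + sqrt(1 + B))/(1 + B))
-95 + F(-13)*X(-14) = -95 + 4*((1 - 14 - sqrt(1 - 14)*(3 + 2*(-14)))/(1 - 14)**(3/2)) = -95 + 4*((1 - 14 - sqrt(-13)*(3 - 28))/(-13)**(3/2)) = -95 + 4*((I*sqrt(13)/169)*(1 - 14 - 1*I*sqrt(13)*(-25))) = -95 + 4*((I*sqrt(13)/169)*(1 - 14 + 25*I*sqrt(13))) = -95 + 4*((I*sqrt(13)/169)*(-13 + 25*I*sqrt(13))) = -95 + 4*(I*sqrt(13)*(-13 + 25*I*sqrt(13))/169) = -95 + 4*I*sqrt(13)*(-13 + 25*I*sqrt(13))/169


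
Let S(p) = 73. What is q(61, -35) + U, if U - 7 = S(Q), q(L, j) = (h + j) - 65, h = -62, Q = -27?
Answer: -82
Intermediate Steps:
q(L, j) = -127 + j (q(L, j) = (-62 + j) - 65 = -127 + j)
U = 80 (U = 7 + 73 = 80)
q(61, -35) + U = (-127 - 35) + 80 = -162 + 80 = -82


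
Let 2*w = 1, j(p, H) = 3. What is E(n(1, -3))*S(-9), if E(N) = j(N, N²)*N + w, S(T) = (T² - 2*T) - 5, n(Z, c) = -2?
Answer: -517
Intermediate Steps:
S(T) = -5 + T² - 2*T
w = ½ (w = (½)*1 = ½ ≈ 0.50000)
E(N) = ½ + 3*N (E(N) = 3*N + ½ = ½ + 3*N)
E(n(1, -3))*S(-9) = (½ + 3*(-2))*(-5 + (-9)² - 2*(-9)) = (½ - 6)*(-5 + 81 + 18) = -11/2*94 = -517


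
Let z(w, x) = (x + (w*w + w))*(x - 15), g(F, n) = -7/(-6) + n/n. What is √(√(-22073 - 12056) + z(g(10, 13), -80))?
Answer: √(250135 + 36*I*√34129)/6 ≈ 83.363 + 1.108*I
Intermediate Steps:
g(F, n) = 13/6 (g(F, n) = -7*(-⅙) + 1 = 7/6 + 1 = 13/6)
z(w, x) = (-15 + x)*(w + x + w²) (z(w, x) = (x + (w² + w))*(-15 + x) = (x + (w + w²))*(-15 + x) = (w + x + w²)*(-15 + x) = (-15 + x)*(w + x + w²))
√(√(-22073 - 12056) + z(g(10, 13), -80)) = √(√(-22073 - 12056) + ((-80)² - 15*13/6 - 15*(-80) - 15*(13/6)² + (13/6)*(-80) - 80*(13/6)²)) = √(√(-34129) + (6400 - 65/2 + 1200 - 15*169/36 - 520/3 - 80*169/36)) = √(I*√34129 + (6400 - 65/2 + 1200 - 845/12 - 520/3 - 3380/9)) = √(I*√34129 + 250135/36) = √(250135/36 + I*√34129)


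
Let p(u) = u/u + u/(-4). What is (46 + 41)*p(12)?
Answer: -174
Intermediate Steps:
p(u) = 1 - u/4 (p(u) = 1 + u*(-¼) = 1 - u/4)
(46 + 41)*p(12) = (46 + 41)*(1 - ¼*12) = 87*(1 - 3) = 87*(-2) = -174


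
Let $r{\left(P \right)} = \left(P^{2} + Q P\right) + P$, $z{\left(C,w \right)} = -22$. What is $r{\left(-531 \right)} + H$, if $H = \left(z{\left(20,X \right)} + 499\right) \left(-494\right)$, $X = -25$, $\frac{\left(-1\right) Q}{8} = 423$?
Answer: $1842696$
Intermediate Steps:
$Q = -3384$ ($Q = \left(-8\right) 423 = -3384$)
$r{\left(P \right)} = P^{2} - 3383 P$ ($r{\left(P \right)} = \left(P^{2} - 3384 P\right) + P = P^{2} - 3383 P$)
$H = -235638$ ($H = \left(-22 + 499\right) \left(-494\right) = 477 \left(-494\right) = -235638$)
$r{\left(-531 \right)} + H = - 531 \left(-3383 - 531\right) - 235638 = \left(-531\right) \left(-3914\right) - 235638 = 2078334 - 235638 = 1842696$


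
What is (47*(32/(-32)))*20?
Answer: -940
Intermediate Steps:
(47*(32/(-32)))*20 = (47*(32*(-1/32)))*20 = (47*(-1))*20 = -47*20 = -940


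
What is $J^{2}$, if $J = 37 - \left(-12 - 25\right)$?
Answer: $5476$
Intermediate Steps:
$J = 74$ ($J = 37 - \left(-12 - 25\right) = 37 - -37 = 37 + 37 = 74$)
$J^{2} = 74^{2} = 5476$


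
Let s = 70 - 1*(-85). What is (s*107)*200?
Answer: 3317000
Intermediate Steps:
s = 155 (s = 70 + 85 = 155)
(s*107)*200 = (155*107)*200 = 16585*200 = 3317000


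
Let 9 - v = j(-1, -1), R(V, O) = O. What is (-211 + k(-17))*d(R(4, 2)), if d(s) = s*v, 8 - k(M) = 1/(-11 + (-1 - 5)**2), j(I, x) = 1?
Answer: -81216/25 ≈ -3248.6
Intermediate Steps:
v = 8 (v = 9 - 1*1 = 9 - 1 = 8)
k(M) = 199/25 (k(M) = 8 - 1/(-11 + (-1 - 5)**2) = 8 - 1/(-11 + (-6)**2) = 8 - 1/(-11 + 36) = 8 - 1/25 = 199/25)
d(s) = 8*s (d(s) = s*8 = 8*s)
(-211 + k(-17))*d(R(4, 2)) = (-211 + 199/25)*(8*2) = -5076/25*16 = -81216/25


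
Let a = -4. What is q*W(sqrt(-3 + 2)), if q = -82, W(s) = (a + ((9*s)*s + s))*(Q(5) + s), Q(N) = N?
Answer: 5412 + 656*I ≈ 5412.0 + 656.0*I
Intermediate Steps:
W(s) = (5 + s)*(-4 + s + 9*s**2) (W(s) = (-4 + ((9*s)*s + s))*(5 + s) = (-4 + (9*s**2 + s))*(5 + s) = (-4 + (s + 9*s**2))*(5 + s) = (-4 + s + 9*s**2)*(5 + s) = (5 + s)*(-4 + s + 9*s**2))
q*W(sqrt(-3 + 2)) = -82*(-20 + sqrt(-3 + 2) + 9*(sqrt(-3 + 2))**3 + 46*(sqrt(-3 + 2))**2) = -82*(-20 + sqrt(-1) + 9*(sqrt(-1))**3 + 46*(sqrt(-1))**2) = -82*(-20 + I + 9*I**3 + 46*I**2) = -82*(-20 + I + 9*(-I) + 46*(-1)) = -82*(-20 + I - 9*I - 46) = -82*(-66 - 8*I) = 5412 + 656*I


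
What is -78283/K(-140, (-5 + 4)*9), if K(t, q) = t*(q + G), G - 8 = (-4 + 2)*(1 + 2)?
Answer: -78283/980 ≈ -79.881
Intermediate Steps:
G = 2 (G = 8 + (-4 + 2)*(1 + 2) = 8 - 2*3 = 8 - 6 = 2)
K(t, q) = t*(2 + q) (K(t, q) = t*(q + 2) = t*(2 + q))
-78283/K(-140, (-5 + 4)*9) = -78283*(-1/(140*(2 + (-5 + 4)*9))) = -78283*(-1/(140*(2 - 1*9))) = -78283*(-1/(140*(2 - 9))) = -78283/((-140*(-7))) = -78283/980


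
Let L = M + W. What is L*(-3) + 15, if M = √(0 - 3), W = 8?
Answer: -9 - 3*I*√3 ≈ -9.0 - 5.1962*I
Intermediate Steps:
M = I*√3 (M = √(-3) = I*√3 ≈ 1.732*I)
L = 8 + I*√3 (L = I*√3 + 8 = 8 + I*√3 ≈ 8.0 + 1.732*I)
L*(-3) + 15 = (8 + I*√3)*(-3) + 15 = (-24 - 3*I*√3) + 15 = -9 - 3*I*√3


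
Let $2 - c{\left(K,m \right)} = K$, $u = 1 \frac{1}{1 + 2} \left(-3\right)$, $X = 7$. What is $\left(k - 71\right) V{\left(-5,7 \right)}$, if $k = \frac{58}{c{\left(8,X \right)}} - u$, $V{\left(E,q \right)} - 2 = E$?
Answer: $239$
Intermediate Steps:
$V{\left(E,q \right)} = 2 + E$
$u = -1$ ($u = 1 \cdot \frac{1}{3} \left(-3\right) = \frac{1}{3} \left(-3\right) = -1$)
$c{\left(K,m \right)} = 2 - K$
$k = - \frac{26}{3}$ ($k = \frac{58}{2 - 8} - -1 = \frac{58}{2 - 8} + 1 = \frac{58}{-6} + 1 = 58 \left(- \frac{1}{6}\right) + 1 = - \frac{29}{3} + 1 = - \frac{26}{3} \approx -8.6667$)
$\left(k - 71\right) V{\left(-5,7 \right)} = \left(- \frac{26}{3} - 71\right) \left(2 - 5\right) = \left(- \frac{239}{3}\right) \left(-3\right) = 239$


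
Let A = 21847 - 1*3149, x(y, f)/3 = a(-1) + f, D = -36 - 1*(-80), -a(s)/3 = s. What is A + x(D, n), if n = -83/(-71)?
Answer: 1328446/71 ≈ 18711.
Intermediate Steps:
a(s) = -3*s
n = 83/71 (n = -83*(-1/71) = 83/71 ≈ 1.1690)
D = 44 (D = -36 + 80 = 44)
x(y, f) = 9 + 3*f (x(y, f) = 3*(-3*(-1) + f) = 3*(3 + f) = 9 + 3*f)
A = 18698 (A = 21847 - 3149 = 18698)
A + x(D, n) = 18698 + (9 + 3*(83/71)) = 18698 + (9 + 249/71) = 18698 + 888/71 = 1328446/71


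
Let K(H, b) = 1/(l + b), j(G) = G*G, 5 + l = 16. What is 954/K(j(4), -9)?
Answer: 1908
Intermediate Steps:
l = 11 (l = -5 + 16 = 11)
j(G) = G²
K(H, b) = 1/(11 + b)
954/K(j(4), -9) = 954/(1/(11 - 9)) = 954/(1/2) = 954/(½) = 954*2 = 1908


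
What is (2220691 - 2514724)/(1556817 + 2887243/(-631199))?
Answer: -185593335567/982658446340 ≈ -0.18887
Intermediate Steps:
(2220691 - 2514724)/(1556817 + 2887243/(-631199)) = -294033/(1556817 + 2887243*(-1/631199)) = -294033/(1556817 - 2887243/631199) = -294033/982658446340/631199 = -294033*631199/982658446340 = -185593335567/982658446340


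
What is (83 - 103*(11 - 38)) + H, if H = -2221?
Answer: 643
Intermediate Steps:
(83 - 103*(11 - 38)) + H = (83 - 103*(11 - 38)) - 2221 = (83 - 103*(-27)) - 2221 = (83 + 2781) - 2221 = 2864 - 2221 = 643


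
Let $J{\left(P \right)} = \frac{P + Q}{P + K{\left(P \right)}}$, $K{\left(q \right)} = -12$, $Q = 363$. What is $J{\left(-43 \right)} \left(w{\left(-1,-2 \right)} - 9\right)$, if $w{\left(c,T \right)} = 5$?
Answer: $\frac{256}{11} \approx 23.273$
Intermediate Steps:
$J{\left(P \right)} = \frac{363 + P}{-12 + P}$ ($J{\left(P \right)} = \frac{P + 363}{P - 12} = \frac{363 + P}{-12 + P}$)
$J{\left(-43 \right)} \left(w{\left(-1,-2 \right)} - 9\right) = \frac{363 - 43}{-12 - 43} \left(5 - 9\right) = \frac{1}{-55} \cdot 320 \left(-4\right) = \left(- \frac{1}{55}\right) 320 \left(-4\right) = \left(- \frac{64}{11}\right) \left(-4\right) = \frac{256}{11}$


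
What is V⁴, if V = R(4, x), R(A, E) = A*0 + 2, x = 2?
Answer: 16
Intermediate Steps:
R(A, E) = 2 (R(A, E) = 0 + 2 = 2)
V = 2
V⁴ = 2⁴ = 16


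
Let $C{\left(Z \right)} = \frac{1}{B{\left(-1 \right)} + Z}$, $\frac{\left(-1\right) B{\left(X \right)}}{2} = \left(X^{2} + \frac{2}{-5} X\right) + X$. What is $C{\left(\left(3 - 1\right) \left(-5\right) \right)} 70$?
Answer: $- \frac{175}{27} \approx -6.4815$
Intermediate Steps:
$B{\left(X \right)} = - 2 X^{2} - \frac{6 X}{5}$ ($B{\left(X \right)} = - 2 \left(\left(X^{2} + \frac{2}{-5} X\right) + X\right) = - 2 \left(\left(X^{2} + 2 \left(- \frac{1}{5}\right) X\right) + X\right) = - 2 \left(\left(X^{2} - \frac{2 X}{5}\right) + X\right) = - 2 \left(X^{2} + \frac{3 X}{5}\right) = - 2 X^{2} - \frac{6 X}{5}$)
$C{\left(Z \right)} = \frac{1}{- \frac{4}{5} + Z}$ ($C{\left(Z \right)} = \frac{1}{\left(- \frac{2}{5}\right) \left(-1\right) \left(3 + 5 \left(-1\right)\right) + Z} = \frac{1}{\left(- \frac{2}{5}\right) \left(-1\right) \left(3 - 5\right) + Z} = \frac{1}{\left(- \frac{2}{5}\right) \left(-1\right) \left(-2\right) + Z} = \frac{1}{- \frac{4}{5} + Z}$)
$C{\left(\left(3 - 1\right) \left(-5\right) \right)} 70 = \frac{5}{-4 + 5 \left(3 - 1\right) \left(-5\right)} 70 = \frac{5}{-4 + 5 \cdot 2 \left(-5\right)} 70 = \frac{5}{-4 + 5 \left(-10\right)} 70 = \frac{5}{-4 - 50} \cdot 70 = \frac{5}{-54} \cdot 70 = 5 \left(- \frac{1}{54}\right) 70 = \left(- \frac{5}{54}\right) 70 = - \frac{175}{27}$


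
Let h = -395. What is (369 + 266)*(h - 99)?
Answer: -313690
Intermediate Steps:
(369 + 266)*(h - 99) = (369 + 266)*(-395 - 99) = 635*(-494) = -313690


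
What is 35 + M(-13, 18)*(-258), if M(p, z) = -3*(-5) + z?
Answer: -8479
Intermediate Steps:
M(p, z) = 15 + z
35 + M(-13, 18)*(-258) = 35 + (15 + 18)*(-258) = 35 + 33*(-258) = 35 - 8514 = -8479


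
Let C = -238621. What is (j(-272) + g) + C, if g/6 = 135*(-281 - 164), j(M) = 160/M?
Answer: -10184217/17 ≈ -5.9907e+5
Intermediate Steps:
g = -360450 (g = 6*(135*(-281 - 164)) = 6*(135*(-445)) = 6*(-60075) = -360450)
(j(-272) + g) + C = (160/(-272) - 360450) - 238621 = (160*(-1/272) - 360450) - 238621 = (-10/17 - 360450) - 238621 = -6127660/17 - 238621 = -10184217/17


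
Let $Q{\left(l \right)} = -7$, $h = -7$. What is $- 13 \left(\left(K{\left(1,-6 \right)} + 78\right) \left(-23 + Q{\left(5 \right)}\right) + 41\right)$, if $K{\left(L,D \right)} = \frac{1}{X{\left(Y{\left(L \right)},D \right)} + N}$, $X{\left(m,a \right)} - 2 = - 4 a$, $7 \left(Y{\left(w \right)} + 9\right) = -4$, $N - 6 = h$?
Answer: $\frac{149513}{5} \approx 29903.0$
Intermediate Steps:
$N = -1$ ($N = 6 - 7 = -1$)
$Y{\left(w \right)} = - \frac{67}{7}$ ($Y{\left(w \right)} = -9 + \frac{1}{7} \left(-4\right) = -9 - \frac{4}{7} = - \frac{67}{7}$)
$X{\left(m,a \right)} = 2 - 4 a$
$K{\left(L,D \right)} = \frac{1}{1 - 4 D}$ ($K{\left(L,D \right)} = \frac{1}{\left(2 - 4 D\right) - 1} = \frac{1}{1 - 4 D}$)
$- 13 \left(\left(K{\left(1,-6 \right)} + 78\right) \left(-23 + Q{\left(5 \right)}\right) + 41\right) = - 13 \left(\left(- \frac{1}{-1 + 4 \left(-6\right)} + 78\right) \left(-23 - 7\right) + 41\right) = - 13 \left(\left(- \frac{1}{-1 - 24} + 78\right) \left(-30\right) + 41\right) = - 13 \left(\left(- \frac{1}{-25} + 78\right) \left(-30\right) + 41\right) = - 13 \left(\left(\left(-1\right) \left(- \frac{1}{25}\right) + 78\right) \left(-30\right) + 41\right) = - 13 \left(\left(\frac{1}{25} + 78\right) \left(-30\right) + 41\right) = - 13 \left(\frac{1951}{25} \left(-30\right) + 41\right) = - 13 \left(- \frac{11706}{5} + 41\right) = \left(-13\right) \left(- \frac{11501}{5}\right) = \frac{149513}{5}$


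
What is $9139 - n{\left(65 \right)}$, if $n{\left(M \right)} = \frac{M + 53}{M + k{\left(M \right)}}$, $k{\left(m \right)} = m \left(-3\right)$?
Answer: $\frac{594094}{65} \approx 9139.9$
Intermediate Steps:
$k{\left(m \right)} = - 3 m$
$n{\left(M \right)} = - \frac{53 + M}{2 M}$ ($n{\left(M \right)} = \frac{M + 53}{M - 3 M} = \frac{53 + M}{\left(-2\right) M} = \left(53 + M\right) \left(- \frac{1}{2 M}\right) = - \frac{53 + M}{2 M}$)
$9139 - n{\left(65 \right)} = 9139 - \frac{-53 - 65}{2 \cdot 65} = 9139 - \frac{1}{2} \cdot \frac{1}{65} \left(-53 - 65\right) = 9139 - \frac{1}{2} \cdot \frac{1}{65} \left(-118\right) = 9139 - - \frac{59}{65} = 9139 + \frac{59}{65} = \frac{594094}{65}$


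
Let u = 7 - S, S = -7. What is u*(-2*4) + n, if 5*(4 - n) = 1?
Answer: -541/5 ≈ -108.20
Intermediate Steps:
n = 19/5 (n = 4 - ⅕*1 = 4 - ⅕ = 19/5 ≈ 3.8000)
u = 14 (u = 7 - 1*(-7) = 7 + 7 = 14)
u*(-2*4) + n = 14*(-2*4) + 19/5 = 14*(-8) + 19/5 = -112 + 19/5 = -541/5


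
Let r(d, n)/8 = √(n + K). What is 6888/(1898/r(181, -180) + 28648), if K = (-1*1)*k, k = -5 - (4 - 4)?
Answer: 552516787200/2297983031801 + 130734240*I*√7/2297983031801 ≈ 0.24044 + 0.00015052*I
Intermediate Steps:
k = -5 (k = -5 - 1*0 = -5 + 0 = -5)
K = 5 (K = -1*1*(-5) = -1*(-5) = 5)
r(d, n) = 8*√(5 + n) (r(d, n) = 8*√(n + 5) = 8*√(5 + n))
6888/(1898/r(181, -180) + 28648) = 6888/(1898/((8*√(5 - 180))) + 28648) = 6888/(1898/((8*√(-175))) + 28648) = 6888/(1898/((8*(5*I*√7))) + 28648) = 6888/(1898/((40*I*√7)) + 28648) = 6888/(1898*(-I*√7/280) + 28648) = 6888/(-949*I*√7/140 + 28648) = 6888/(28648 - 949*I*√7/140)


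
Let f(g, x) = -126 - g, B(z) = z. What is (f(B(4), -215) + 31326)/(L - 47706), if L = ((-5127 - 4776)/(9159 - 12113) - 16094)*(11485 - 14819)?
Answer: 46076492/79165003829 ≈ 0.00058203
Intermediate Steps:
L = 79235465591/1477 (L = (-9903/(-2954) - 16094)*(-3334) = (-9903*(-1/2954) - 16094)*(-3334) = (9903/2954 - 16094)*(-3334) = -47531773/2954*(-3334) = 79235465591/1477 ≈ 5.3646e+7)
(f(B(4), -215) + 31326)/(L - 47706) = ((-126 - 1*4) + 31326)/(79235465591/1477 - 47706) = ((-126 - 4) + 31326)/(79165003829/1477) = (-130 + 31326)*(1477/79165003829) = 31196*(1477/79165003829) = 46076492/79165003829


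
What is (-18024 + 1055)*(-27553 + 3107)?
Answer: 414824174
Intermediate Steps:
(-18024 + 1055)*(-27553 + 3107) = -16969*(-24446) = 414824174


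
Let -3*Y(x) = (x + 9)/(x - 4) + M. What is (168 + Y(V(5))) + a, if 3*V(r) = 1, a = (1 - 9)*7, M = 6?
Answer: 3658/33 ≈ 110.85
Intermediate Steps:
a = -56 (a = -8*7 = -56)
V(r) = ⅓ (V(r) = (⅓)*1 = ⅓)
Y(x) = -2 - (9 + x)/(3*(-4 + x)) (Y(x) = -((x + 9)/(x - 4) + 6)/3 = -((9 + x)/(-4 + x) + 6)/3 = -(6 + (9 + x)/(-4 + x))/3 = -2 - (9 + x)/(3*(-4 + x)))
(168 + Y(V(5))) + a = (168 + (15 - 7*⅓)/(3*(-4 + ⅓))) - 56 = (168 + (15 - 7/3)/(3*(-11/3))) - 56 = (168 + (⅓)*(-3/11)*(38/3)) - 56 = (168 - 38/33) - 56 = 5506/33 - 56 = 3658/33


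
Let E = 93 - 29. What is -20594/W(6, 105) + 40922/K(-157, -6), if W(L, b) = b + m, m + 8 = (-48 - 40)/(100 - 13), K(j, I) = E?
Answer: 16219445/38176 ≈ 424.86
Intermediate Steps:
E = 64
K(j, I) = 64
m = -784/87 (m = -8 + (-48 - 40)/(100 - 13) = -8 - 88/87 = -784/87 ≈ -9.0115)
W(L, b) = -784/87 + b (W(L, b) = b - 784/87 = -784/87 + b)
-20594/W(6, 105) + 40922/K(-157, -6) = -20594/(-784/87 + 105) + 40922/64 = -20594/8351/87 + 40922*(1/64) = -20594*87/8351 + 20461/32 = -255954/1193 + 20461/32 = 16219445/38176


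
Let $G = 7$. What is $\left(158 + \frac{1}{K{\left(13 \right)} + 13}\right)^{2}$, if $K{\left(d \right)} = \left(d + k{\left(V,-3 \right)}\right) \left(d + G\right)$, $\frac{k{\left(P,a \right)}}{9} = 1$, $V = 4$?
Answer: $\frac{5122980625}{205209} \approx 24965.0$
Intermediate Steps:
$k{\left(P,a \right)} = 9$ ($k{\left(P,a \right)} = 9 \cdot 1 = 9$)
$K{\left(d \right)} = \left(7 + d\right) \left(9 + d\right)$ ($K{\left(d \right)} = \left(d + 9\right) \left(d + 7\right) = \left(9 + d\right) \left(7 + d\right) = \left(7 + d\right) \left(9 + d\right)$)
$\left(158 + \frac{1}{K{\left(13 \right)} + 13}\right)^{2} = \left(158 + \frac{1}{\left(63 + 13^{2} + 16 \cdot 13\right) + 13}\right)^{2} = \left(158 + \frac{1}{\left(63 + 169 + 208\right) + 13}\right)^{2} = \left(158 + \frac{1}{440 + 13}\right)^{2} = \left(158 + \frac{1}{453}\right)^{2} = \left(\frac{71575}{453}\right)^{2} = \frac{5122980625}{205209}$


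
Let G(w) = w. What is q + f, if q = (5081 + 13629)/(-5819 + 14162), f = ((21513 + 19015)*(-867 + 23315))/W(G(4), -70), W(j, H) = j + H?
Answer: -1265038516622/91773 ≈ -1.3784e+7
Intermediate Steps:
W(j, H) = H + j
f = -454886272/33 (f = ((21513 + 19015)*(-867 + 23315))/(-70 + 4) = (40528*22448)/(-66) = 909772544*(-1/66) = -454886272/33 ≈ -1.3784e+7)
q = 18710/8343 ≈ 2.2426
q + f = 18710/8343 - 454886272/33 = -1265038516622/91773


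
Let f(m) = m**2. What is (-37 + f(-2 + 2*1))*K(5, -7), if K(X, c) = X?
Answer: -185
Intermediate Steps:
(-37 + f(-2 + 2*1))*K(5, -7) = (-37 + (-2 + 2*1)**2)*5 = (-37 + (-2 + 2)**2)*5 = (-37 + 0**2)*5 = (-37 + 0)*5 = -37*5 = -185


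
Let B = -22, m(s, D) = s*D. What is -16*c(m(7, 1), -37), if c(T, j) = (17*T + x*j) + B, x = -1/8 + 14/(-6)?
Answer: -9022/3 ≈ -3007.3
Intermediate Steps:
m(s, D) = D*s
x = -59/24 (x = -1*⅛ + 14*(-⅙) = -⅛ - 7/3 = -59/24 ≈ -2.4583)
c(T, j) = -22 + 17*T - 59*j/24 (c(T, j) = (17*T - 59*j/24) - 22 = -22 + 17*T - 59*j/24)
-16*c(m(7, 1), -37) = -16*(-22 + 17*(1*7) - 59/24*(-37)) = -16*(-22 + 17*7 + 2183/24) = -16*(-22 + 119 + 2183/24) = -16*4511/24 = -9022/3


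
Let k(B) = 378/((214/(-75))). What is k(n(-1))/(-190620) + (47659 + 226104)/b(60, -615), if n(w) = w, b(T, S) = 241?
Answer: 41361234397/36411244 ≈ 1135.9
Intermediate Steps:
k(B) = -14175/107 (k(B) = 378/((214*(-1/75))) = 378/(-214/75) = 378*(-75/214) = -14175/107)
k(n(-1))/(-190620) + (47659 + 226104)/b(60, -615) = -14175/107/(-190620) + (47659 + 226104)/241 = -14175/107*(-1/190620) + 273763*(1/241) = 105/151084 + 273763/241 = 41361234397/36411244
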